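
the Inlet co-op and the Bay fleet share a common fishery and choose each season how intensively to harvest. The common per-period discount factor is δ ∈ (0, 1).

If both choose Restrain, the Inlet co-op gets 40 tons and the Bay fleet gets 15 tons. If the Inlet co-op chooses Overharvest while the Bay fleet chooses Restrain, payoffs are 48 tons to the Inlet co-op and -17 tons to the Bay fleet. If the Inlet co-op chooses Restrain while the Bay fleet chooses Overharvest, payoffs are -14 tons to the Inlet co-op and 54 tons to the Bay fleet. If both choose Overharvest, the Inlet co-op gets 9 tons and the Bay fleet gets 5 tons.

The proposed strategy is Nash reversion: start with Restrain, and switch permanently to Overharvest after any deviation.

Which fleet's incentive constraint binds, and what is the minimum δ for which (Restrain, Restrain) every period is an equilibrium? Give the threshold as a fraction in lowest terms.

the Inlet co-op's threshold: (48−40)/(48−9) = 8/39.
the Bay fleet's threshold: (54−15)/(54−5) = 39/49.
8/39 < 39/49, so the Bay fleet binds and δ* = 39/49.

the Bay fleet; δ ≥ 39/49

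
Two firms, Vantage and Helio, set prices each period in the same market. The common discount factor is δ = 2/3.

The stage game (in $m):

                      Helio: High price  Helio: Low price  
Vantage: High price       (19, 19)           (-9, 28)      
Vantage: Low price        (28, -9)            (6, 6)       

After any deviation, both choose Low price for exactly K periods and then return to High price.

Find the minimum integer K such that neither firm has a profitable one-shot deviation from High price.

2

IC: δ(1−δ^K)/(1−δ) ≥ (28−19)/(19−6) = 9/13.
With δ = 2/3: need 1 − δ^K ≥ 9/13·(1−2/3)/(2/3), i.e. δ^K ≤ 0.6538.
Since (2/3)^1 = 0.6667 and (2/3)^2 = 0.4444, the smallest such K is 2.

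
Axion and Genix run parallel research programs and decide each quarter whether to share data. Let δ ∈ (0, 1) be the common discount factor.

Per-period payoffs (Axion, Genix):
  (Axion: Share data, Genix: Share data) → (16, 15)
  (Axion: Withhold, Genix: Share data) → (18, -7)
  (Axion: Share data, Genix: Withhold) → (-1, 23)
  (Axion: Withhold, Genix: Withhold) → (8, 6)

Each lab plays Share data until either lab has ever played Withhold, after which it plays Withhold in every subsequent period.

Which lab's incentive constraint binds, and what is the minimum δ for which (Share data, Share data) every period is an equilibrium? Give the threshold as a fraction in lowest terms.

Axion's threshold: (18−16)/(18−8) = 1/5.
Genix's threshold: (23−15)/(23−6) = 8/17.
1/5 < 8/17, so Genix binds and δ* = 8/17.

Genix; δ ≥ 8/17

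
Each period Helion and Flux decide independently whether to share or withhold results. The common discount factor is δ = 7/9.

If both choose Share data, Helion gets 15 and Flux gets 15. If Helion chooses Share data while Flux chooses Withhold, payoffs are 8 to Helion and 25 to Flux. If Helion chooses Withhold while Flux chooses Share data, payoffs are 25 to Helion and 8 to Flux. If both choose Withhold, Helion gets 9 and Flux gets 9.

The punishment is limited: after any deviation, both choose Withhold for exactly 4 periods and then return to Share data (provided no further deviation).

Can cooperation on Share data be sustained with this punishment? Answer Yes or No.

Yes

A one-shot deviation gives 25 now, then 9 for 4 periods, then back to 15.
Gain from deviating: (25−15) today; loss: (15−9) in each of the next 4 periods.
No-deviation condition: (15−9)(δ+…+δ^4) ≥ 25−15, i.e. δ+…+δ^4 ≥ 5/3.
At δ = 7/9: δ+…+δ^4 = 2.2192 ≥ 1.6667.
So cooperation is sustainable.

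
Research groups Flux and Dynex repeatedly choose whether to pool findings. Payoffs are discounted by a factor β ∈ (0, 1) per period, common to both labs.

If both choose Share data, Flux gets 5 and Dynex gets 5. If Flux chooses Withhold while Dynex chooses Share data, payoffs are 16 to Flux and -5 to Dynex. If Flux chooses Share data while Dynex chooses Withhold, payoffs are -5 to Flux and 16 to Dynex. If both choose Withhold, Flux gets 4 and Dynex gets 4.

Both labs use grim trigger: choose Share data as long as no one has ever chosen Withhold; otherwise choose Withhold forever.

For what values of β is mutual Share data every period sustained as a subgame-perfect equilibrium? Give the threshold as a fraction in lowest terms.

11/12

5/(1−β) ≥ 16 + 4β/(1−β)
5 ≥ 16 − 12β
β ≥ 11/12.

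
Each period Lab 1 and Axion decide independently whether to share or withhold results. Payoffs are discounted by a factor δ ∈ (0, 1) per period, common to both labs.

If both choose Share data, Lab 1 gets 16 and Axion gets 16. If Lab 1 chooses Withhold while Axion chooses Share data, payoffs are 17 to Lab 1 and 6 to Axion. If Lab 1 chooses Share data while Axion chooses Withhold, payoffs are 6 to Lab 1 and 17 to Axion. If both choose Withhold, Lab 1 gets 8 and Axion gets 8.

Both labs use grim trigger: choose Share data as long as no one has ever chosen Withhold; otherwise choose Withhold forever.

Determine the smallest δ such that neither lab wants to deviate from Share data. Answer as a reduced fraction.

1/9

Cooperation forever yields 16 each period: 16/(1−δ).
Deviating yields 17 once, then 8 forever: 17 + 8δ/(1−δ).
No profitable deviation requires 16/(1−δ) ≥ 17 + 8δ/(1−δ).
Multiplying by (1−δ): 16 ≥ 17(1−δ) + 8δ = 17 − 9δ.
So 9δ ≥ 1, i.e. δ ≥ 1/9.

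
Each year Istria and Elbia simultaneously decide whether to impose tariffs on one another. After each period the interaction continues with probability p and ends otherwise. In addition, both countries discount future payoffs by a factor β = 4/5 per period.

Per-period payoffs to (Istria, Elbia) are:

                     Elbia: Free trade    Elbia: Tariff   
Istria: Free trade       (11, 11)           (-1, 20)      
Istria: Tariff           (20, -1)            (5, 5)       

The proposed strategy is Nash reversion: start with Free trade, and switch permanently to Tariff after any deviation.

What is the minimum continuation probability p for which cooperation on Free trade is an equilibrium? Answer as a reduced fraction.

With continuation probability p and discount β, the effective per-period discount factor is βp.
Grim-trigger IC: βp ≥ (20−11)/(20−5) = 3/5.
So p ≥ (3/5)/(4/5) = 3/4.

3/4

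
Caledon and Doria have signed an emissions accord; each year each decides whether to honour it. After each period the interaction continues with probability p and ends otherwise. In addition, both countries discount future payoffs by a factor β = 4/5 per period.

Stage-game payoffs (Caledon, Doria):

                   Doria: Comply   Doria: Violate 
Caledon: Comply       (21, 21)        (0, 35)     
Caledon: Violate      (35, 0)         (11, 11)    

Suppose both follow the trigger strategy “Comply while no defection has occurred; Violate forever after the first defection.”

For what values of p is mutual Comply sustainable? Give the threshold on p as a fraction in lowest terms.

Expected continuation weight on next period's payoff is β·p = 4/5·p, which plays the role of the discount factor.
Cooperation requires 4/5·p ≥ (35−21)/(35−11) = 7/12, hence p ≥ 35/48.

35/48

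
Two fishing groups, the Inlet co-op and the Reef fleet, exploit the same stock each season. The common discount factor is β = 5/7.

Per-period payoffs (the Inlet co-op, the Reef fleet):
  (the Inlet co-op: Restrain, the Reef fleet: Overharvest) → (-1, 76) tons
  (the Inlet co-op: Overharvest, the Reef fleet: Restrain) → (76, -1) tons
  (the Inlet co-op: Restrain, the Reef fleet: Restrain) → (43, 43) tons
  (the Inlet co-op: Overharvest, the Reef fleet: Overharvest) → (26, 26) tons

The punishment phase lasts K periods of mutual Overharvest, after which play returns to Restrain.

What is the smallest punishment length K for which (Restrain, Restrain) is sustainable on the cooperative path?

Need Σ_{k=1}^{K} β^k ≥ (76−43)/(43−26) = 1.9412 at β = 5/7.
At K = 4 the sum is 1.8492 < 1.9412; at K = 5 it is 2.0352 ≥ 1.9412.
So the minimum punishment length is K = 5.

5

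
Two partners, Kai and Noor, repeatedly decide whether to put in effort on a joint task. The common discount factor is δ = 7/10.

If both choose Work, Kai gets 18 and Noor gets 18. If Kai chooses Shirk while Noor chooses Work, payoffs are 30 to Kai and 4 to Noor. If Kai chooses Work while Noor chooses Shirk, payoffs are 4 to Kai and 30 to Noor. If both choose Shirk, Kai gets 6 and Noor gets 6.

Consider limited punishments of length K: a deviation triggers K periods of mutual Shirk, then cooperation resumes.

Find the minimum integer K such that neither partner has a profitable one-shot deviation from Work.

No profitable deviation requires (18−6)(δ+…+δ^K) ≥ 30−18, i.e. δ+…+δ^K ≥ 1 ≈ 1.0000.
With δ = 7/10, the partial sums are K=1: 0.7000, K=2: 1.1900.
K = 2 is the first length at which the sum reaches 1.0000.

2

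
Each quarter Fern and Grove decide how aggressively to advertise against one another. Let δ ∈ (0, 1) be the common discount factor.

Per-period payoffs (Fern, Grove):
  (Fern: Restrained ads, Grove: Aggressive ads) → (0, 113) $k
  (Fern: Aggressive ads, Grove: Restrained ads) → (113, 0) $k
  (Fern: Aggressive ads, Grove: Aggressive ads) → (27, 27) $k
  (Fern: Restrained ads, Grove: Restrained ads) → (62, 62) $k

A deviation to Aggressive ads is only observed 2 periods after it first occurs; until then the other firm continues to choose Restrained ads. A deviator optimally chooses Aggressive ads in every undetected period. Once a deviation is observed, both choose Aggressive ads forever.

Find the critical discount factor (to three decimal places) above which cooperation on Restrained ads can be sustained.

0.770

The best deviation is to choose Aggressive ads for all 2 undetected periods, earning 113 each, then 27 forever once detected.
Deviation value: 113(1−δ^2)/(1−δ) + 27δ^2/(1−δ); cooperation value: 62/(1−δ).
IC: 62 ≥ 113(1−δ^2) + 27δ^2 = 113 − 86δ^2.
So δ^2 ≥ 51/86, giving δ ≥ (51/86)^(1/2) ≈ 0.770.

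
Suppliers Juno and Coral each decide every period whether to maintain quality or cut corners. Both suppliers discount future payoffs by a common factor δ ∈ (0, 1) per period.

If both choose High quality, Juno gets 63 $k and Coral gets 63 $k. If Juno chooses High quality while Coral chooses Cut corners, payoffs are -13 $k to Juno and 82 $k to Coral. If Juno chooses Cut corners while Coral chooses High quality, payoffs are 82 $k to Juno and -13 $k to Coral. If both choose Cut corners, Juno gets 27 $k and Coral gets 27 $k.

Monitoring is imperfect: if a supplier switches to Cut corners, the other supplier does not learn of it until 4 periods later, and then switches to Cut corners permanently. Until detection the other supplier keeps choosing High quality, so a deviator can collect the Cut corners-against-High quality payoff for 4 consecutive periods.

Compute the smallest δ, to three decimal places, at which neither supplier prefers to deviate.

The best deviation is to choose Cut corners for all 4 undetected periods, earning 82 each, then 27 forever once detected.
Deviation value: 82(1−δ^4)/(1−δ) + 27δ^4/(1−δ); cooperation value: 63/(1−δ).
IC: 63 ≥ 82(1−δ^4) + 27δ^4 = 82 − 55δ^4.
So δ^4 ≥ 19/55, giving δ ≥ (19/55)^(1/4) ≈ 0.767.

0.767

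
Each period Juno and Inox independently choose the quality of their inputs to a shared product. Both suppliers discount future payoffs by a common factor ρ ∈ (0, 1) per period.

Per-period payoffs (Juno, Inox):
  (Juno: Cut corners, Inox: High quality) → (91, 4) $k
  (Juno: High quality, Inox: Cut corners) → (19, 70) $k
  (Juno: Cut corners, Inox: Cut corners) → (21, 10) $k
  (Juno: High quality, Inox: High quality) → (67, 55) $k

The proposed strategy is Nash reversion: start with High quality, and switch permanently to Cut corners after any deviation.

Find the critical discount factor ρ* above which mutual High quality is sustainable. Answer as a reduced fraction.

For Juno: deviation gain 91−67 = 24, per-period punishment loss 67−21 = 46. IC gives ρ ≥ 24/70 = 12/35.
For Inox: gain 15, loss 45 per period, so ρ ≥ 15/60 = 1/4.
The tighter constraint is Juno's, so cooperation needs ρ ≥ 12/35.

12/35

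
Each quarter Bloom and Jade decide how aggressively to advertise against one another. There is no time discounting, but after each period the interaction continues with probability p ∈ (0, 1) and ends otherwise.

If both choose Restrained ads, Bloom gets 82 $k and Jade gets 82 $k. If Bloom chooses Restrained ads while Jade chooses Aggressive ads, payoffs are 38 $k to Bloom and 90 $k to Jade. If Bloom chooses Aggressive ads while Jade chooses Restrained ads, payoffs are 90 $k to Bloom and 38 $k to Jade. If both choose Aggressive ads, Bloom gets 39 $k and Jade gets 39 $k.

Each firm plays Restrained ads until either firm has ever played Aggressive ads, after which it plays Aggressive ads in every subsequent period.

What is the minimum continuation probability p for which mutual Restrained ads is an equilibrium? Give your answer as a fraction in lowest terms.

8/51

Expected cooperation value is 82 + p·82 + p²·82 + … = 82/(1−p); deviation gives 90 + p·39/(1−p).
82 ≥ 90(1−p) + 39p ⇒ 51p ≥ 8 ⇒ p ≥ 8/51.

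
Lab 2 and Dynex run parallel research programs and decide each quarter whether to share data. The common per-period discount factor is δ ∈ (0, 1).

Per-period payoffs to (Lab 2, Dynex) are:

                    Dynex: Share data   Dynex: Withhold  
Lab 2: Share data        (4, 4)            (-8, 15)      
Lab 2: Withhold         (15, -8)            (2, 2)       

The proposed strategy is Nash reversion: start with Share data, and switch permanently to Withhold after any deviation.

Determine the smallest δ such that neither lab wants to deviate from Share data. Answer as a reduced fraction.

Cooperation forever yields 4 each period: 4/(1−δ).
Deviating yields 15 once, then 2 forever: 15 + 2δ/(1−δ).
No profitable deviation requires 4/(1−δ) ≥ 15 + 2δ/(1−δ).
Multiplying by (1−δ): 4 ≥ 15(1−δ) + 2δ = 15 − 13δ.
So 13δ ≥ 11, i.e. δ ≥ 11/13.

11/13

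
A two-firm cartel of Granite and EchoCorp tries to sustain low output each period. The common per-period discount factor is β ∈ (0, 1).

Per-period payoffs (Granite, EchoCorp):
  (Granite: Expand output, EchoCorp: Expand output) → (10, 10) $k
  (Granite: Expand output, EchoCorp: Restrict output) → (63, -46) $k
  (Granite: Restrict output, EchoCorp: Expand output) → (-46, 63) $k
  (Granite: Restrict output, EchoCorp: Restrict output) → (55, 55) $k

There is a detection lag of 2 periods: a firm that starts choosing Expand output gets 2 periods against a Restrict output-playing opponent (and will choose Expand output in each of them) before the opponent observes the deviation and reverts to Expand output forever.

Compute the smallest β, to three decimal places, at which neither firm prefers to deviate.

Deviating for the 2 undetected periods gains 63−55 = 8 per period over cooperation, then loses 55−10 = 45 per period forever once punishment starts.
Gain: 8(1 + β + … + β^1); loss: 45·β^2/(1−β).
No profitable deviation ⇔ 8(1−β^2) ≤ 45·β^2, i.e. β^2 ≥ 8/(8+45) = 8/53.
Hence β ≥ (8/53)^(1/2) ≈ 0.389.

0.389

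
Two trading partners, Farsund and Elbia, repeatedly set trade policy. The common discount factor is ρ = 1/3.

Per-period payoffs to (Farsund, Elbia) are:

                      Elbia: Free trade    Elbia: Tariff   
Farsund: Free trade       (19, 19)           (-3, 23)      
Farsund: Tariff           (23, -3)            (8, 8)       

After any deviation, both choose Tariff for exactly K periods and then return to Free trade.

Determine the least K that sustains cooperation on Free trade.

No profitable deviation requires (19−8)(ρ+…+ρ^K) ≥ 23−19, i.e. ρ+…+ρ^K ≥ 4/11 ≈ 0.3636.
With ρ = 1/3, the partial sums are K=1: 0.3333, K=2: 0.4444.
K = 2 is the first length at which the sum reaches 0.3636.

2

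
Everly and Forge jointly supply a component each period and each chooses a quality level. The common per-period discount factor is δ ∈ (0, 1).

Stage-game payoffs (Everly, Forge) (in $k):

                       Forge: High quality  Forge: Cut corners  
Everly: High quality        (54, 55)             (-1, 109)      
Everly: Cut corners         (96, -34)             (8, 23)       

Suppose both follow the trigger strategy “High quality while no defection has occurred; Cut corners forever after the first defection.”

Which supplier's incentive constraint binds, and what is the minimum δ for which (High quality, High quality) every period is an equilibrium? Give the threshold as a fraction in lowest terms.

Everly: cooperation gives 54 each period; deviation gives 96 once then 8 forever.
  54/(1−δ) ≥ 96 + 8δ/(1−δ) ⇒ δ ≥ 42/88 = 21/44.
Forge: cooperation gives 55 each period; deviation gives 109 once then 23 forever.
  δ ≥ 54/86 = 27/43.
Both must hold, so the binding constraint is Forge's: δ ≥ 27/43.

Forge; δ ≥ 27/43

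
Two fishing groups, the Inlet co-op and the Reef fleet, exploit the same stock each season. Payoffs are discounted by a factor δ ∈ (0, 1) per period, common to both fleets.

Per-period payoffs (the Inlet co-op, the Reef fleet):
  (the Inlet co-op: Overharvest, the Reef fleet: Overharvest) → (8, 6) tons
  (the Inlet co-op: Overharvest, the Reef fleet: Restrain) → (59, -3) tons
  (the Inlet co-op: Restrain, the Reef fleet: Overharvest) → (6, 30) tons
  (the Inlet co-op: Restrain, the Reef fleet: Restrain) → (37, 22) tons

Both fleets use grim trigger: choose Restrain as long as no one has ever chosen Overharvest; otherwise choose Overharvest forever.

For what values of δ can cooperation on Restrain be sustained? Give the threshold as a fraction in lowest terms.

the Inlet co-op: cooperation gives 37 each period; deviation gives 59 once then 8 forever.
  37/(1−δ) ≥ 59 + 8δ/(1−δ) ⇒ δ ≥ 22/51.
the Reef fleet: cooperation gives 22 each period; deviation gives 30 once then 6 forever.
  δ ≥ 8/24 = 1/3.
Both must hold, so the binding constraint is the Inlet co-op's: δ ≥ 22/51.

22/51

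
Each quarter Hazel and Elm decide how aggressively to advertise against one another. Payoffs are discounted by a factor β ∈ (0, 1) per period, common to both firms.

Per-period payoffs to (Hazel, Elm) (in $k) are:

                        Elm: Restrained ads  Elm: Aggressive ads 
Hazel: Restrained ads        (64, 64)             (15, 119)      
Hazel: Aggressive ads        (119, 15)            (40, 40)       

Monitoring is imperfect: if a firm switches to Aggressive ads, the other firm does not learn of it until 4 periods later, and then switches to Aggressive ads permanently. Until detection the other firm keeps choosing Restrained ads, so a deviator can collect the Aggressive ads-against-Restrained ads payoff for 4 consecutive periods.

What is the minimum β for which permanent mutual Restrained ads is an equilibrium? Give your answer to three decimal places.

Deviating for the 4 undetected periods gains 119−64 = 55 per period over cooperation, then loses 64−40 = 24 per period forever once punishment starts.
Gain: 55(1 + β + … + β^3); loss: 24·β^4/(1−β).
No profitable deviation ⇔ 55(1−β^4) ≤ 24·β^4, i.e. β^4 ≥ 55/(55+24) = 55/79.
Hence β ≥ (55/79)^(1/4) ≈ 0.913.

0.913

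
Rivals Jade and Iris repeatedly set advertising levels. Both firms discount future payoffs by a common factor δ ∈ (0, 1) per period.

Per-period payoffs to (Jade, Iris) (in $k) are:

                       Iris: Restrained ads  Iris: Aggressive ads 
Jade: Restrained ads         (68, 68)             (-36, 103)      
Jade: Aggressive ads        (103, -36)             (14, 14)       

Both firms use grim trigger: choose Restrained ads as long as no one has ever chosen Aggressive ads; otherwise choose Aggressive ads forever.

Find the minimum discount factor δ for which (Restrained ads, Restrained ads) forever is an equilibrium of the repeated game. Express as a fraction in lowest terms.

35/89

One-period gain from deviating is 103 − 68 = 35. The loss is 68 − 14 = 54 in every subsequent period, with present value 54·δ/(1−δ).
Deviation is unprofitable when 54·δ/(1−δ) ≥ 35, i.e. δ/(1−δ) ≥ 35/54.
Equivalently δ ≥ 35/(35+54) = 35/89.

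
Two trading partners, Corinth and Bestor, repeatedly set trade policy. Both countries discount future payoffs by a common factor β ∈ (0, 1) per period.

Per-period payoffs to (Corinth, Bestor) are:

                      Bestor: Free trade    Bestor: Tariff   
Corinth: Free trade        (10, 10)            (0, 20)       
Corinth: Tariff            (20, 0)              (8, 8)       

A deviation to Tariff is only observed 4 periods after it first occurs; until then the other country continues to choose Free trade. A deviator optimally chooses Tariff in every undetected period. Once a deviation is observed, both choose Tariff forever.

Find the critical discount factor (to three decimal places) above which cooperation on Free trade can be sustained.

0.955

Deviating for the 4 undetected periods gains 20−10 = 10 per period over cooperation, then loses 10−8 = 2 per period forever once punishment starts.
Gain: 10(1 + β + … + β^3); loss: 2·β^4/(1−β).
No profitable deviation ⇔ 10(1−β^4) ≤ 2·β^4, i.e. β^4 ≥ 10/(10+2) = 5/6.
Hence β ≥ (5/6)^(1/4) ≈ 0.955.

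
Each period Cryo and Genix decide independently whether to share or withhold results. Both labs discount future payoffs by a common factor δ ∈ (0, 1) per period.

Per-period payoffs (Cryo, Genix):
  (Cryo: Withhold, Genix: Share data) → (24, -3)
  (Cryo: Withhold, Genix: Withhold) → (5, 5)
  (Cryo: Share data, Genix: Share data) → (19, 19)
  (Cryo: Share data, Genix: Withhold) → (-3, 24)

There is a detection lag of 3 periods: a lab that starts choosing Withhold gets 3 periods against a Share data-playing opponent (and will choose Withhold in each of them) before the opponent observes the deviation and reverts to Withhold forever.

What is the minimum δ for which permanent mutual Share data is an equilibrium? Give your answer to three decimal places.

The best deviation is to choose Withhold for all 3 undetected periods, earning 24 each, then 5 forever once detected.
Deviation value: 24(1−δ^3)/(1−δ) + 5δ^3/(1−δ); cooperation value: 19/(1−δ).
IC: 19 ≥ 24(1−δ^3) + 5δ^3 = 24 − 19δ^3.
So δ^3 ≥ 5/19, giving δ ≥ (5/19)^(1/3) ≈ 0.641.

0.641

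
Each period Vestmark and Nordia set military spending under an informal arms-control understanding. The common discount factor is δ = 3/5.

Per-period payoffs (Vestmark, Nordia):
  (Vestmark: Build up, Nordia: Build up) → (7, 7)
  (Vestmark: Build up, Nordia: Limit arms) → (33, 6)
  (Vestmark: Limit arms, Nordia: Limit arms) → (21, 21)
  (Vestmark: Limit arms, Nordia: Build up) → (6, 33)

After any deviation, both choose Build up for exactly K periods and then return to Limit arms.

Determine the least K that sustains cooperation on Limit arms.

2

IC: δ(1−δ^K)/(1−δ) ≥ (33−21)/(21−7) = 6/7.
With δ = 3/5: need 1 − δ^K ≥ 6/7·(1−3/5)/(3/5), i.e. δ^K ≤ 0.4286.
Since (3/5)^1 = 0.6000 and (3/5)^2 = 0.3600, the smallest such K is 2.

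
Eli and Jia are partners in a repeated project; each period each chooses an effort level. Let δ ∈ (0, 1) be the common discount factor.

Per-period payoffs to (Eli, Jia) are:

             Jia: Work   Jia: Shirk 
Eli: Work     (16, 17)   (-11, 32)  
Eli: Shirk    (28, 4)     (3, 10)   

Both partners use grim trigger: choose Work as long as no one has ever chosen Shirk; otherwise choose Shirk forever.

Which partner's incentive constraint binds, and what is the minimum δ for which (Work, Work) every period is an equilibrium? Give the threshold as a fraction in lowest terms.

Jia; δ ≥ 15/22

Eli's threshold: (28−16)/(28−3) = 12/25.
Jia's threshold: (32−17)/(32−10) = 15/22.
12/25 < 15/22, so Jia binds and δ* = 15/22.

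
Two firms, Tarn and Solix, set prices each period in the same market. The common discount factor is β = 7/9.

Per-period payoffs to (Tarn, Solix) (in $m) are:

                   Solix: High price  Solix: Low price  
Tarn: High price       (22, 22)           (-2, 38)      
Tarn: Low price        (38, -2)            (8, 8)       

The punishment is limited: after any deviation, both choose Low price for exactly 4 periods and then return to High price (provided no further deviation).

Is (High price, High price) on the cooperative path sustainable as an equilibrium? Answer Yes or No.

A one-shot deviation gives 38 now, then 8 for 4 periods, then back to 22.
Gain from deviating: (38−22) today; loss: (22−8) in each of the next 4 periods.
No-deviation condition: (22−8)(β+…+β^4) ≥ 38−22, i.e. β+…+β^4 ≥ 8/7.
At β = 7/9: β+…+β^4 = 2.2192 ≥ 1.1429.
So cooperation is sustainable.

Yes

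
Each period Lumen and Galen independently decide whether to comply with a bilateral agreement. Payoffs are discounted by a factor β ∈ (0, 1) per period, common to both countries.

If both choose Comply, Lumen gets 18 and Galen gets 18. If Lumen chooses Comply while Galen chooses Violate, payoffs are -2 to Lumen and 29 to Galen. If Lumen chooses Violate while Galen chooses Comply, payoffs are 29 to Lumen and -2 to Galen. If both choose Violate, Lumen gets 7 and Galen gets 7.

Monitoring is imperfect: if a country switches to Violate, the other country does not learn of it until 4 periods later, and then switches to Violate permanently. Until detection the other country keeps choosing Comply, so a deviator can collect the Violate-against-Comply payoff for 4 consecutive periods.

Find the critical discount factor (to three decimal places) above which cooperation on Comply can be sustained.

Deviating for the 4 undetected periods gains 29−18 = 11 per period over cooperation, then loses 18−7 = 11 per period forever once punishment starts.
Gain: 11(1 + β + … + β^3); loss: 11·β^4/(1−β).
No profitable deviation ⇔ 11(1−β^4) ≤ 11·β^4, i.e. β^4 ≥ 11/(11+11) = 1/2.
Hence β ≥ (1/2)^(1/4) ≈ 0.841.

0.841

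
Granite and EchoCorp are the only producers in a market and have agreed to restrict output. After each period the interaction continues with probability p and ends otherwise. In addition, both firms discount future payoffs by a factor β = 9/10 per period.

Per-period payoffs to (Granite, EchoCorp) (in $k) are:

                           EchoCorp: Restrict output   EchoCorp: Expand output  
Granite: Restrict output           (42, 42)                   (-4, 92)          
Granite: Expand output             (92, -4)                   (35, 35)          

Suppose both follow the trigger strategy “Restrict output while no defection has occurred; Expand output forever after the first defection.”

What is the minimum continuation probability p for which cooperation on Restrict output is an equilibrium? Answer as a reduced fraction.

500/513

Expected continuation weight on next period's payoff is β·p = 9/10·p, which plays the role of the discount factor.
Cooperation requires 9/10·p ≥ (92−42)/(92−35) = 50/57, hence p ≥ 500/513.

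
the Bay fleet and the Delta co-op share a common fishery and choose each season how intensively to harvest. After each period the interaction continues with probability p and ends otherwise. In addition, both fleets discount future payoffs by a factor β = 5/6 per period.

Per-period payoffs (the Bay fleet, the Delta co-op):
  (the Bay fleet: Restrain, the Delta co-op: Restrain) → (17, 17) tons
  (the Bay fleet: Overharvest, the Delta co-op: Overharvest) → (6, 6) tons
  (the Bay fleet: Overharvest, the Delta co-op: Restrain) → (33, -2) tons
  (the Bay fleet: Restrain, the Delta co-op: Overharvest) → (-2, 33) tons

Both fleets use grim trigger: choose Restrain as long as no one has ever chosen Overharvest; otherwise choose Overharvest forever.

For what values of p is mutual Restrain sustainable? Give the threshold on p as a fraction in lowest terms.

32/45

With continuation probability p and discount β, the effective per-period discount factor is βp.
Grim-trigger IC: βp ≥ (33−17)/(33−6) = 16/27.
So p ≥ (16/27)/(5/6) = 32/45.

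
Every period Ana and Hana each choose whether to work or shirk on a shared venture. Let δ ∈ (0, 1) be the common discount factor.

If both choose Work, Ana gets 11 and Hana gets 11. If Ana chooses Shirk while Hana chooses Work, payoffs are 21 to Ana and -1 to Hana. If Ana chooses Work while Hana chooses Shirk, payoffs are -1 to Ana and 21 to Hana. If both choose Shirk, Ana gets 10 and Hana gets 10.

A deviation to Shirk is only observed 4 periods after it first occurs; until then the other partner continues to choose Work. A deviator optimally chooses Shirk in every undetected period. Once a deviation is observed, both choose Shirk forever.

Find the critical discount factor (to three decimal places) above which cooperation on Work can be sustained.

The best deviation is to choose Shirk for all 4 undetected periods, earning 21 each, then 10 forever once detected.
Deviation value: 21(1−δ^4)/(1−δ) + 10δ^4/(1−δ); cooperation value: 11/(1−δ).
IC: 11 ≥ 21(1−δ^4) + 10δ^4 = 21 − 11δ^4.
So δ^4 ≥ 10/11, giving δ ≥ (10/11)^(1/4) ≈ 0.976.

0.976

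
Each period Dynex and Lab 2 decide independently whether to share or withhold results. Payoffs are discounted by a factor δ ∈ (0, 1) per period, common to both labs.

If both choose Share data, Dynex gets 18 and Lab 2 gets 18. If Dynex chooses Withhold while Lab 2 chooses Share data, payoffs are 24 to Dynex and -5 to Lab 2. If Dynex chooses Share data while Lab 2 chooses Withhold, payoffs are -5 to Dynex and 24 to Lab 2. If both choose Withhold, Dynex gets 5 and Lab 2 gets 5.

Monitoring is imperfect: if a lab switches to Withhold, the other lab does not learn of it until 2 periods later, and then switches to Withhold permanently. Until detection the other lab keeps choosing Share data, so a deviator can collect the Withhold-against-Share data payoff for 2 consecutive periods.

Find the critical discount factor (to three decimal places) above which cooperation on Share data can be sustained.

0.562

Deviating for the 2 undetected periods gains 24−18 = 6 per period over cooperation, then loses 18−5 = 13 per period forever once punishment starts.
Gain: 6(1 + δ + … + δ^1); loss: 13·δ^2/(1−δ).
No profitable deviation ⇔ 6(1−δ^2) ≤ 13·δ^2, i.e. δ^2 ≥ 6/(6+13) = 6/19.
Hence δ ≥ (6/19)^(1/2) ≈ 0.562.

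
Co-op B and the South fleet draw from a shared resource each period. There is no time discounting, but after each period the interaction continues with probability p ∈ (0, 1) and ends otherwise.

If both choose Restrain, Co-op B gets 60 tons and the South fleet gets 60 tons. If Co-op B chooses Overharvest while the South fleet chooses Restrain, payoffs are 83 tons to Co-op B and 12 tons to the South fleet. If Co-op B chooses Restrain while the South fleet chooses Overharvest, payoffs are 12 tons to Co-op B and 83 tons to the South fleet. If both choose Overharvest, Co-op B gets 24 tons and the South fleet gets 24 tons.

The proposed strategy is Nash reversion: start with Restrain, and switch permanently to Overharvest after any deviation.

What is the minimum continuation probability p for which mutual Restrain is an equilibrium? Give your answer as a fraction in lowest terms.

23/59

Expected cooperation value is 60 + p·60 + p²·60 + … = 60/(1−p); deviation gives 83 + p·24/(1−p).
60 ≥ 83(1−p) + 24p ⇒ 59p ≥ 23 ⇒ p ≥ 23/59.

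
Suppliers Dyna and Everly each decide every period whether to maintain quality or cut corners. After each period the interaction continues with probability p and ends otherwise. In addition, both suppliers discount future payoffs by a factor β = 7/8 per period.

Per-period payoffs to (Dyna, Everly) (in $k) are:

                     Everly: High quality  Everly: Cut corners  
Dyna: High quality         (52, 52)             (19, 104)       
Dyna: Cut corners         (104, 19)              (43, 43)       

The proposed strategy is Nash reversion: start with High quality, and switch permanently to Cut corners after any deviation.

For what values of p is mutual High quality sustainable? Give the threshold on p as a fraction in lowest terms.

416/427

With continuation probability p and discount β, the effective per-period discount factor is βp.
Grim-trigger IC: βp ≥ (104−52)/(104−43) = 52/61.
So p ≥ (52/61)/(7/8) = 416/427.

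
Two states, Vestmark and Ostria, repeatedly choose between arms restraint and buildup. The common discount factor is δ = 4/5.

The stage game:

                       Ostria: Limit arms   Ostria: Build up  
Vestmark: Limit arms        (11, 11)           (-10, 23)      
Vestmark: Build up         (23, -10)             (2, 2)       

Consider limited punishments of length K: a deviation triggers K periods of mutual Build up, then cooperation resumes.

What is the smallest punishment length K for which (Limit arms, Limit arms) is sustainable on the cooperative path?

2

Need Σ_{k=1}^{K} δ^k ≥ (23−11)/(11−2) = 1.3333 at δ = 4/5.
At K = 1 the sum is 0.8000 < 1.3333; at K = 2 it is 1.4400 ≥ 1.3333.
So the minimum punishment length is K = 2.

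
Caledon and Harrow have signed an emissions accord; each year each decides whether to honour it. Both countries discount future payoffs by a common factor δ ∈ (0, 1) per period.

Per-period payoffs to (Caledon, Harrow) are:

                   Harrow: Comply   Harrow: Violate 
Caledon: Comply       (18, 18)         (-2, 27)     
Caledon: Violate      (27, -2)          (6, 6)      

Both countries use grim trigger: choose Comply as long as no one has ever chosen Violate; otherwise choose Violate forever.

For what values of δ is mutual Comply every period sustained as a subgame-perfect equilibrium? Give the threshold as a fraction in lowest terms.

3/7

One-period gain from deviating is 27 − 18 = 9. The loss is 18 − 6 = 12 in every subsequent period, with present value 12·δ/(1−δ).
Deviation is unprofitable when 12·δ/(1−δ) ≥ 9, i.e. δ/(1−δ) ≥ 3/4.
Equivalently δ ≥ 9/(9+12) = 3/7.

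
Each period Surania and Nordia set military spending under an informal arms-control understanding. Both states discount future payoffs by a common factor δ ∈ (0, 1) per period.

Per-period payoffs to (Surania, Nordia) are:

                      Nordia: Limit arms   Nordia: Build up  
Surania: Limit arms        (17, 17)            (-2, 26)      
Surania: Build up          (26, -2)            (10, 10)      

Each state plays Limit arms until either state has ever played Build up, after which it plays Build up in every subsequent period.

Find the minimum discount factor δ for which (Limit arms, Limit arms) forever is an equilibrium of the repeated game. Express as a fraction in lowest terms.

9/16

One-period gain from deviating is 26 − 17 = 9. The loss is 17 − 10 = 7 in every subsequent period, with present value 7·δ/(1−δ).
Deviation is unprofitable when 7·δ/(1−δ) ≥ 9, i.e. δ/(1−δ) ≥ 9/7.
Equivalently δ ≥ 9/(9+7) = 9/16.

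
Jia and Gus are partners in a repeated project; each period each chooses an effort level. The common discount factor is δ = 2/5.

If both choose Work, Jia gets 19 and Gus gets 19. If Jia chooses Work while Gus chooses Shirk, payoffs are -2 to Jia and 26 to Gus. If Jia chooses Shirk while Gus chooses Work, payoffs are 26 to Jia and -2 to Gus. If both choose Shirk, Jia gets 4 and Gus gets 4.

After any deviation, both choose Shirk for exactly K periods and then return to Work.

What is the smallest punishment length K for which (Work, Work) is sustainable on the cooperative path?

2

No profitable deviation requires (19−4)(δ+…+δ^K) ≥ 26−19, i.e. δ+…+δ^K ≥ 7/15 ≈ 0.4667.
With δ = 2/5, the partial sums are K=1: 0.4000, K=2: 0.5600.
K = 2 is the first length at which the sum reaches 0.4667.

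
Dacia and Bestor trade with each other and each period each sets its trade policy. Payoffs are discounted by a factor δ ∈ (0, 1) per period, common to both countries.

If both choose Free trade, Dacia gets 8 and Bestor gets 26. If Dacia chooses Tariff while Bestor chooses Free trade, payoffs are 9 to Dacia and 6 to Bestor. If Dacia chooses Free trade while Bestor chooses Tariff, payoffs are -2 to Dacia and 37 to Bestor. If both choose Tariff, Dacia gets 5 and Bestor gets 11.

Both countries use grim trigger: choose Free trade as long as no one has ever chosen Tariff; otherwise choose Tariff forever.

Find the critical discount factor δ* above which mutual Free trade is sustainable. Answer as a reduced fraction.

For Dacia: deviation gain 9−8 = 1, per-period punishment loss 8−5 = 3. IC gives δ ≥ 1/4.
For Bestor: gain 11, loss 15 per period, so δ ≥ 11/26.
The tighter constraint is Bestor's, so cooperation needs δ ≥ 11/26.

11/26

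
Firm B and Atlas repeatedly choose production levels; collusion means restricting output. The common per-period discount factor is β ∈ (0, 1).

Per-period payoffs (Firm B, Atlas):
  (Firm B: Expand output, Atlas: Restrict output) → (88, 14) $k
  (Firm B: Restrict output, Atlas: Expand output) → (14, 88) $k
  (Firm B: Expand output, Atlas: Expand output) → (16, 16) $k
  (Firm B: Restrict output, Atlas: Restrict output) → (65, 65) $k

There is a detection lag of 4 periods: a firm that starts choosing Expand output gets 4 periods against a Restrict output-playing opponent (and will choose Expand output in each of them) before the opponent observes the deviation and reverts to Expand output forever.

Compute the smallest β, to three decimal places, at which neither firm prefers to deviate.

A deviator earns 88 for 4 periods, then 16 forever; cooperating earns 65 forever. Multiplying the IC by (1−β):
65 ≥ 88(1−β^4) + 16β^4, so 72·β^4 ≥ 23 and β^4 ≥ 23/72.
β ≥ (23/72)^(1/4) ≈ 0.752.

0.752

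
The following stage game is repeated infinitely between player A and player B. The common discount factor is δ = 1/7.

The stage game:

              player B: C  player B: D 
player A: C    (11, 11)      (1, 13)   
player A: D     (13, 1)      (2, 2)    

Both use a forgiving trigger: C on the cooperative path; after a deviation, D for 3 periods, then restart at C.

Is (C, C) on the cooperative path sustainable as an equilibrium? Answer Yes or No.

No

IC: δ+…+δ^3 ≥ (13−11)/(11−2) = 2/9.
At δ = 1/7: partial sum = 0.1662 < 0.2222. Cooperation not sustainable.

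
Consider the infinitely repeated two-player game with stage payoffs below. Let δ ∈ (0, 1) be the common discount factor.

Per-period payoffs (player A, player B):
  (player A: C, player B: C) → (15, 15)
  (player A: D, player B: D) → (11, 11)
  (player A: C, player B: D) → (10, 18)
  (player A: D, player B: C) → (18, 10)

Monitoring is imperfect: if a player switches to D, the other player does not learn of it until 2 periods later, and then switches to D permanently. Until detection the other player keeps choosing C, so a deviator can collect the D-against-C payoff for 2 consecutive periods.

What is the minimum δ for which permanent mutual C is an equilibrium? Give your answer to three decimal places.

Deviating for the 2 undetected periods gains 18−15 = 3 per period over cooperation, then loses 15−11 = 4 per period forever once punishment starts.
Gain: 3(1 + δ + … + δ^1); loss: 4·δ^2/(1−δ).
No profitable deviation ⇔ 3(1−δ^2) ≤ 4·δ^2, i.e. δ^2 ≥ 3/(3+4) = 3/7.
Hence δ ≥ (3/7)^(1/2) ≈ 0.655.

0.655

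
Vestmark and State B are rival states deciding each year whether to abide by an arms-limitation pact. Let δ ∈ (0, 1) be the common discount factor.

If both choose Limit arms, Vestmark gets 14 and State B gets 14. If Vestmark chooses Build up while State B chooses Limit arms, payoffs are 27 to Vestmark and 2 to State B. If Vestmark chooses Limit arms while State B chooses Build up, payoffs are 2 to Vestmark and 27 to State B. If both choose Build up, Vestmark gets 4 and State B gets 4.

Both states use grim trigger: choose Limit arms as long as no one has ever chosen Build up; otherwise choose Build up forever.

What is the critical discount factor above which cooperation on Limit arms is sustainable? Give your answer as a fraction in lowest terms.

13/23

Cooperation forever yields 14 each period: 14/(1−δ).
Deviating yields 27 once, then 4 forever: 27 + 4δ/(1−δ).
No profitable deviation requires 14/(1−δ) ≥ 27 + 4δ/(1−δ).
Multiplying by (1−δ): 14 ≥ 27(1−δ) + 4δ = 27 − 23δ.
So 23δ ≥ 13, i.e. δ ≥ 13/23.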